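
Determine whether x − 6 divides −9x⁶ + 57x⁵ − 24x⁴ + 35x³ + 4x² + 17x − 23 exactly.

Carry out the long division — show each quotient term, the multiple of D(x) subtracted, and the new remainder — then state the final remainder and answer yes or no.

R(x) = 7, so D(x) is not a factor of P(x). no

Step 1: lead(−9x⁶ + 57x⁵ − 24x⁴ + 35x³ + 4x² + 17x − 23) ÷ lead(D) = −9x⁶ ÷ x = −9x⁵. Subtract (−9x⁵)·D = −9x⁶ + 54x⁵. Remainder: 3x⁵ − 24x⁴ + 35x³ + 4x² + 17x − 23.
Step 2: lead(3x⁵ − 24x⁴ + 35x³ + 4x² + 17x − 23) ÷ lead(D) = 3x⁵ ÷ x = 3x⁴. Subtract (3x⁴)·D = 3x⁵ − 18x⁴. Remainder: −6x⁴ + 35x³ + 4x² + 17x − 23.
Step 3: lead(−6x⁴ + 35x³ + 4x² + 17x − 23) ÷ lead(D) = −6x⁴ ÷ x = −6x³. Subtract (−6x³)·D = −6x⁴ + 36x³. Remainder: −x³ + 4x² + 17x − 23.
Step 4: lead(−x³ + 4x² + 17x − 23) ÷ lead(D) = −x³ ÷ x = −x². Subtract (−x²)·D = −x³ + 6x². Remainder: −2x² + 17x − 23.
Step 5: lead(−2x² + 17x − 23) ÷ lead(D) = −2x² ÷ x = −2x. Subtract (−2x)·D = −2x² + 12x. Remainder: 5x − 23.
Step 6: lead(5x − 23) ÷ lead(D) = 5x ÷ x = 5. Subtract (5)·D = 5x − 30. Remainder: 7.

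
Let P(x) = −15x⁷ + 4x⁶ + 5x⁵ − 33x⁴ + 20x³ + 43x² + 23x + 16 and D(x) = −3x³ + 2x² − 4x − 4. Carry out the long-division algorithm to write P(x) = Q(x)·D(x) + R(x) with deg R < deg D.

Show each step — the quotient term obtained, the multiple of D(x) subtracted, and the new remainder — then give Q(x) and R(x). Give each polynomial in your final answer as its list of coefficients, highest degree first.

Step 1: lead(−15x⁷ + 4x⁶ + 5x⁵ − 33x⁴ + 20x³ + 43x² + 23x + 16) ÷ lead(D) = −15x⁷ ÷ −3x³ = 5x⁴. Subtract (5x⁴)·D = −15x⁷ + 10x⁶ − 20x⁵ − 20x⁴. Remainder: −6x⁶ + 25x⁵ − 13x⁴ + 20x³ + 43x² + 23x + 16.
Step 2: lead(−6x⁶ + 25x⁵ − 13x⁴ + 20x³ + 43x² + 23x + 16) ÷ lead(D) = −6x⁶ ÷ −3x³ = 2x³. Subtract (2x³)·D = −6x⁶ + 4x⁵ − 8x⁴ − 8x³. Remainder: 21x⁵ − 5x⁴ + 28x³ + 43x² + 23x + 16.
Step 3: lead(21x⁵ − 5x⁴ + 28x³ + 43x² + 23x + 16) ÷ lead(D) = 21x⁵ ÷ −3x³ = −7x². Subtract (−7x²)·D = 21x⁵ − 14x⁴ + 28x³ + 28x². Remainder: 9x⁴ + 15x² + 23x + 16.
Step 4: lead(9x⁴ + 15x² + 23x + 16) ÷ lead(D) = 9x⁴ ÷ −3x³ = −3x. Subtract (−3x)·D = 9x⁴ − 6x³ + 12x² + 12x. Remainder: 6x³ + 3x² + 11x + 16.
Step 5: lead(6x³ + 3x² + 11x + 16) ÷ lead(D) = 6x³ ÷ −3x³ = −2. Subtract (−2)·D = 6x³ − 4x² + 8x + 8. Remainder: 7x² + 3x + 8.

Q = [5, 2, -7, -3, -2]; R = [7, 3, 8]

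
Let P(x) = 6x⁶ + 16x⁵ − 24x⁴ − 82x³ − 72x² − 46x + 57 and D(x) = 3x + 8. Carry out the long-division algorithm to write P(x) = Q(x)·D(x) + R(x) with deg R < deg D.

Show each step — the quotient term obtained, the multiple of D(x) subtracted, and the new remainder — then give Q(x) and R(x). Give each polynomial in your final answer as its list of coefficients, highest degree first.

Step 1: lead(6x⁶ + 16x⁵ − 24x⁴ − 82x³ − 72x² − 46x + 57) ÷ lead(D) = 6x⁶ ÷ 3x = 2x⁵. Subtract (2x⁵)·D = 6x⁶ + 16x⁵. Remainder: −24x⁴ − 82x³ − 72x² − 46x + 57.
Step 2: lead(−24x⁴ − 82x³ − 72x² − 46x + 57) ÷ lead(D) = −24x⁴ ÷ 3x = −8x³. Subtract (−8x³)·D = −24x⁴ − 64x³. Remainder: −18x³ − 72x² − 46x + 57.
Step 3: lead(−18x³ − 72x² − 46x + 57) ÷ lead(D) = −18x³ ÷ 3x = −6x². Subtract (−6x²)·D = −18x³ − 48x². Remainder: −24x² − 46x + 57.
Step 4: lead(−24x² − 46x + 57) ÷ lead(D) = −24x² ÷ 3x = −8x. Subtract (−8x)·D = −24x² − 64x. Remainder: 18x + 57.
Step 5: lead(18x + 57) ÷ lead(D) = 18x ÷ 3x = 6. Subtract (6)·D = 18x + 48. Remainder: 9.

Q = [2, 0, -8, -6, -8, 6]; R = [9]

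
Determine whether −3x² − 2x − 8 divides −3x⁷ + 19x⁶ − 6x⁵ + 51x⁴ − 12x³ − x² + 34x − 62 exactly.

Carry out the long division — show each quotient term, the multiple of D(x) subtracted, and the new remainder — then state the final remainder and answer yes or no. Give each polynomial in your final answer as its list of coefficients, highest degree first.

R = [-6], so D(x) is not a factor of P(x). no

Step 1: lead(−3x⁷ + 19x⁶ − 6x⁵ + 51x⁴ − 12x³ − x² + 34x − 62) ÷ lead(D) = −3x⁷ ÷ −3x² = x⁵. Subtract (x⁵)·D = −3x⁷ − 2x⁶ − 8x⁵. Remainder: 21x⁶ + 2x⁵ + 51x⁴ − 12x³ − x² + 34x − 62.
Step 2: lead(21x⁶ + 2x⁵ + 51x⁴ − 12x³ − x² + 34x − 62) ÷ lead(D) = 21x⁶ ÷ −3x² = −7x⁴. Subtract (−7x⁴)·D = 21x⁶ + 14x⁵ + 56x⁴. Remainder: −12x⁵ − 5x⁴ − 12x³ − x² + 34x − 62.
Step 3: lead(−12x⁵ − 5x⁴ − 12x³ − x² + 34x − 62) ÷ lead(D) = −12x⁵ ÷ −3x² = 4x³. Subtract (4x³)·D = −12x⁵ − 8x⁴ − 32x³. Remainder: 3x⁴ + 20x³ − x² + 34x − 62.
Step 4: lead(3x⁴ + 20x³ − x² + 34x − 62) ÷ lead(D) = 3x⁴ ÷ −3x² = −x². Subtract (−x²)·D = 3x⁴ + 2x³ + 8x². Remainder: 18x³ − 9x² + 34x − 62.
Step 5: lead(18x³ − 9x² + 34x − 62) ÷ lead(D) = 18x³ ÷ −3x² = −6x. Subtract (−6x)·D = 18x³ + 12x² + 48x. Remainder: −21x² − 14x − 62.
Step 6: lead(−21x² − 14x − 62) ÷ lead(D) = −21x² ÷ −3x² = 7. Subtract (7)·D = −21x² − 14x − 56. Remainder: −6.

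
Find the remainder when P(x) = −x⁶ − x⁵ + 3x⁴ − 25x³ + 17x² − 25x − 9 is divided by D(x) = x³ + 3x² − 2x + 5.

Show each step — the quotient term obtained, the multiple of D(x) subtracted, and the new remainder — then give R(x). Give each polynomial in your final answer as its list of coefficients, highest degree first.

R = [-2, -4]

Step 1: lead(−x⁶ − x⁵ + 3x⁴ − 25x³ + 17x² − 25x − 9) ÷ lead(D) = −x⁶ ÷ x³ = −x³. Subtract (−x³)·D = −x⁶ − 3x⁵ + 2x⁴ − 5x³. Remainder: 2x⁵ + x⁴ − 20x³ + 17x² − 25x − 9.
Step 2: lead(2x⁵ + x⁴ − 20x³ + 17x² − 25x − 9) ÷ lead(D) = 2x⁵ ÷ x³ = 2x². Subtract (2x²)·D = 2x⁵ + 6x⁴ − 4x³ + 10x². Remainder: −5x⁴ − 16x³ + 7x² − 25x − 9.
Step 3: lead(−5x⁴ − 16x³ + 7x² − 25x − 9) ÷ lead(D) = −5x⁴ ÷ x³ = −5x. Subtract (−5x)·D = −5x⁴ − 15x³ + 10x² − 25x. Remainder: −x³ − 3x² − 9.
Step 4: lead(−x³ − 3x² − 9) ÷ lead(D) = −x³ ÷ x³ = −1. Subtract (−1)·D = −x³ − 3x² + 2x − 5. Remainder: −2x − 4.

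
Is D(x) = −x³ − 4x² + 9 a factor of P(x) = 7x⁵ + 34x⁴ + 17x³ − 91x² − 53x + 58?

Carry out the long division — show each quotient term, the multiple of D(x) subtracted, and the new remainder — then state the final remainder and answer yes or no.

Step 1: lead(7x⁵ + 34x⁴ + 17x³ − 91x² − 53x + 58) ÷ lead(D) = 7x⁵ ÷ −x³ = −7x². Subtract (−7x²)·D = 7x⁵ + 28x⁴ − 63x². Remainder: 6x⁴ + 17x³ − 28x² − 53x + 58.
Step 2: lead(6x⁴ + 17x³ − 28x² − 53x + 58) ÷ lead(D) = 6x⁴ ÷ −x³ = −6x. Subtract (−6x)·D = 6x⁴ + 24x³ − 54x. Remainder: −7x³ − 28x² + x + 58.
Step 3: lead(−7x³ − 28x² + x + 58) ÷ lead(D) = −7x³ ÷ −x³ = 7. Subtract (7)·D = −7x³ − 28x² + 63. Remainder: x − 5.

R(x) = x − 5, so D(x) is not a factor of P(x). no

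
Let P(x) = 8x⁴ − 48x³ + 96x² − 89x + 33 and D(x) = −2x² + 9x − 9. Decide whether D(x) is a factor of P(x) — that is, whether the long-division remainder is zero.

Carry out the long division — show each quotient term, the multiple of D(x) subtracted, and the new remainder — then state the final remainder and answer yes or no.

Step 1: lead(8x⁴ − 48x³ + 96x² − 89x + 33) ÷ lead(D) = 8x⁴ ÷ −2x² = −4x². Subtract (−4x²)·D = 8x⁴ − 36x³ + 36x². Remainder: −12x³ + 60x² − 89x + 33.
Step 2: lead(−12x³ + 60x² − 89x + 33) ÷ lead(D) = −12x³ ÷ −2x² = 6x. Subtract (6x)·D = −12x³ + 54x² − 54x. Remainder: 6x² − 35x + 33.
Step 3: lead(6x² − 35x + 33) ÷ lead(D) = 6x² ÷ −2x² = −3. Subtract (−3)·D = 6x² − 27x + 27. Remainder: −8x + 6.

R(x) = −8x + 6, so D(x) is not a factor of P(x). no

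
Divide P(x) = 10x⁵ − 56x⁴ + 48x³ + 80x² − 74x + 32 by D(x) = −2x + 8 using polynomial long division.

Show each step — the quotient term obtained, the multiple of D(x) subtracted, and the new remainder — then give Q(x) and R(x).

Step 1: lead(10x⁵ − 56x⁴ + 48x³ + 80x² − 74x + 32) ÷ lead(D) = 10x⁵ ÷ −2x = −5x⁴. Subtract (−5x⁴)·D = 10x⁵ − 40x⁴. Remainder: −16x⁴ + 48x³ + 80x² − 74x + 32.
Step 2: lead(−16x⁴ + 48x³ + 80x² − 74x + 32) ÷ lead(D) = −16x⁴ ÷ −2x = 8x³. Subtract (8x³)·D = −16x⁴ + 64x³. Remainder: −16x³ + 80x² − 74x + 32.
Step 3: lead(−16x³ + 80x² − 74x + 32) ÷ lead(D) = −16x³ ÷ −2x = 8x². Subtract (8x²)·D = −16x³ + 64x². Remainder: 16x² − 74x + 32.
Step 4: lead(16x² − 74x + 32) ÷ lead(D) = 16x² ÷ −2x = −8x. Subtract (−8x)·D = 16x² − 64x. Remainder: −10x + 32.
Step 5: lead(−10x + 32) ÷ lead(D) = −10x ÷ −2x = 5. Subtract (5)·D = −10x + 40. Remainder: −8.

Q(x) = −5x⁴ + 8x³ + 8x² − 8x + 5; R(x) = −8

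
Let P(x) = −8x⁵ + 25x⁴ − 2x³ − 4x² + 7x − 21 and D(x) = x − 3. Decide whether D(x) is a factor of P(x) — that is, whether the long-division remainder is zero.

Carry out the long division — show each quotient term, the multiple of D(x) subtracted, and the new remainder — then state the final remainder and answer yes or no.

Step 1: lead(−8x⁵ + 25x⁴ − 2x³ − 4x² + 7x − 21) ÷ lead(D) = −8x⁵ ÷ x = −8x⁴. Subtract (−8x⁴)·D = −8x⁵ + 24x⁴. Remainder: x⁴ − 2x³ − 4x² + 7x − 21.
Step 2: lead(x⁴ − 2x³ − 4x² + 7x − 21) ÷ lead(D) = x⁴ ÷ x = x³. Subtract (x³)·D = x⁴ − 3x³. Remainder: x³ − 4x² + 7x − 21.
Step 3: lead(x³ − 4x² + 7x − 21) ÷ lead(D) = x³ ÷ x = x². Subtract (x²)·D = x³ − 3x². Remainder: −x² + 7x − 21.
Step 4: lead(−x² + 7x − 21) ÷ lead(D) = −x² ÷ x = −x. Subtract (−x)·D = −x² + 3x. Remainder: 4x − 21.
Step 5: lead(4x − 21) ÷ lead(D) = 4x ÷ x = 4. Subtract (4)·D = 4x − 12. Remainder: −9.

R(x) = −9, so D(x) is not a factor of P(x). no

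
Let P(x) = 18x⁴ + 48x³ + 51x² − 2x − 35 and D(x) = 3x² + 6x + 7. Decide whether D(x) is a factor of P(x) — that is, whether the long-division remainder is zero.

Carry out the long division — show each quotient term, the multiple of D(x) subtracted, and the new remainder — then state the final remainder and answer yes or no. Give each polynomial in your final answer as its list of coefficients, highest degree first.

Step 1: lead(18x⁴ + 48x³ + 51x² − 2x − 35) ÷ lead(D) = 18x⁴ ÷ 3x² = 6x². Subtract (6x²)·D = 18x⁴ + 36x³ + 42x². Remainder: 12x³ + 9x² − 2x − 35.
Step 2: lead(12x³ + 9x² − 2x − 35) ÷ lead(D) = 12x³ ÷ 3x² = 4x. Subtract (4x)·D = 12x³ + 24x² + 28x. Remainder: −15x² − 30x − 35.
Step 3: lead(−15x² − 30x − 35) ÷ lead(D) = −15x² ÷ 3x² = −5. Subtract (−5)·D = −15x² − 30x − 35. Remainder: 0.

R = [0], so D(x) is a factor of P(x). yes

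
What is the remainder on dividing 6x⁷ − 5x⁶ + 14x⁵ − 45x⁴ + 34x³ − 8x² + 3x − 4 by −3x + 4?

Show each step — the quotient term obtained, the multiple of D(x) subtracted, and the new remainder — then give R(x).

Step 1: lead(6x⁷ − 5x⁶ + 14x⁵ − 45x⁴ + 34x³ − 8x² + 3x − 4) ÷ lead(D) = 6x⁷ ÷ −3x = −2x⁶. Subtract (−2x⁶)·D = 6x⁷ − 8x⁶. Remainder: 3x⁶ + 14x⁵ − 45x⁴ + 34x³ − 8x² + 3x − 4.
Step 2: lead(3x⁶ + 14x⁵ − 45x⁴ + 34x³ − 8x² + 3x − 4) ÷ lead(D) = 3x⁶ ÷ −3x = −x⁵. Subtract (−x⁵)·D = 3x⁶ − 4x⁵. Remainder: 18x⁵ − 45x⁴ + 34x³ − 8x² + 3x − 4.
Step 3: lead(18x⁵ − 45x⁴ + 34x³ − 8x² + 3x − 4) ÷ lead(D) = 18x⁵ ÷ −3x = −6x⁴. Subtract (−6x⁴)·D = 18x⁵ − 24x⁴. Remainder: −21x⁴ + 34x³ − 8x² + 3x − 4.
Step 4: lead(−21x⁴ + 34x³ − 8x² + 3x − 4) ÷ lead(D) = −21x⁴ ÷ −3x = 7x³. Subtract (7x³)·D = −21x⁴ + 28x³. Remainder: 6x³ − 8x² + 3x − 4.
Step 5: lead(6x³ − 8x² + 3x − 4) ÷ lead(D) = 6x³ ÷ −3x = −2x². Subtract (−2x²)·D = 6x³ − 8x². Remainder: 3x − 4.
Step 6: lead(3x − 4) ÷ lead(D) = 3x ÷ −3x = −1. Subtract (−1)·D = 3x − 4. Remainder: 0.

R(x) = 0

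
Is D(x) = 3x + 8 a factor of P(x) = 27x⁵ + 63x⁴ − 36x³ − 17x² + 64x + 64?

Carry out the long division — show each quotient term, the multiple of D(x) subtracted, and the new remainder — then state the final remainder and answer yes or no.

R(x) = 0, so D(x) is a factor of P(x). yes

Step 1: lead(27x⁵ + 63x⁴ − 36x³ − 17x² + 64x + 64) ÷ lead(D) = 27x⁵ ÷ 3x = 9x⁴. Subtract (9x⁴)·D = 27x⁵ + 72x⁴. Remainder: −9x⁴ − 36x³ − 17x² + 64x + 64.
Step 2: lead(−9x⁴ − 36x³ − 17x² + 64x + 64) ÷ lead(D) = −9x⁴ ÷ 3x = −3x³. Subtract (−3x³)·D = −9x⁴ − 24x³. Remainder: −12x³ − 17x² + 64x + 64.
Step 3: lead(−12x³ − 17x² + 64x + 64) ÷ lead(D) = −12x³ ÷ 3x = −4x². Subtract (−4x²)·D = −12x³ − 32x². Remainder: 15x² + 64x + 64.
Step 4: lead(15x² + 64x + 64) ÷ lead(D) = 15x² ÷ 3x = 5x. Subtract (5x)·D = 15x² + 40x. Remainder: 24x + 64.
Step 5: lead(24x + 64) ÷ lead(D) = 24x ÷ 3x = 8. Subtract (8)·D = 24x + 64. Remainder: 0.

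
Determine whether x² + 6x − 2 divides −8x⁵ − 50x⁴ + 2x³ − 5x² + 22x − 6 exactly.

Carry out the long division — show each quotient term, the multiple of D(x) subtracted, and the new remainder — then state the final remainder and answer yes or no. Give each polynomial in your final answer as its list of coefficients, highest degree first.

R = [0], so D(x) is a factor of P(x). yes

Step 1: lead(−8x⁵ − 50x⁴ + 2x³ − 5x² + 22x − 6) ÷ lead(D) = −8x⁵ ÷ x² = −8x³. Subtract (−8x³)·D = −8x⁵ − 48x⁴ + 16x³. Remainder: −2x⁴ − 14x³ − 5x² + 22x − 6.
Step 2: lead(−2x⁴ − 14x³ − 5x² + 22x − 6) ÷ lead(D) = −2x⁴ ÷ x² = −2x². Subtract (−2x²)·D = −2x⁴ − 12x³ + 4x². Remainder: −2x³ − 9x² + 22x − 6.
Step 3: lead(−2x³ − 9x² + 22x − 6) ÷ lead(D) = −2x³ ÷ x² = −2x. Subtract (−2x)·D = −2x³ − 12x² + 4x. Remainder: 3x² + 18x − 6.
Step 4: lead(3x² + 18x − 6) ÷ lead(D) = 3x² ÷ x² = 3. Subtract (3)·D = 3x² + 18x − 6. Remainder: 0.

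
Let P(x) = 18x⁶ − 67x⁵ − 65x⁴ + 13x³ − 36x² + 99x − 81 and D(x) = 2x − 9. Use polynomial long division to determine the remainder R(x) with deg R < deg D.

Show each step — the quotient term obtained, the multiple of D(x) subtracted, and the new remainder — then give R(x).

R(x) = 0

Step 1: lead(18x⁶ − 67x⁵ − 65x⁴ + 13x³ − 36x² + 99x − 81) ÷ lead(D) = 18x⁶ ÷ 2x = 9x⁵. Subtract (9x⁵)·D = 18x⁶ − 81x⁵. Remainder: 14x⁵ − 65x⁴ + 13x³ − 36x² + 99x − 81.
Step 2: lead(14x⁵ − 65x⁴ + 13x³ − 36x² + 99x − 81) ÷ lead(D) = 14x⁵ ÷ 2x = 7x⁴. Subtract (7x⁴)·D = 14x⁵ − 63x⁴. Remainder: −2x⁴ + 13x³ − 36x² + 99x − 81.
Step 3: lead(−2x⁴ + 13x³ − 36x² + 99x − 81) ÷ lead(D) = −2x⁴ ÷ 2x = −x³. Subtract (−x³)·D = −2x⁴ + 9x³. Remainder: 4x³ − 36x² + 99x − 81.
Step 4: lead(4x³ − 36x² + 99x − 81) ÷ lead(D) = 4x³ ÷ 2x = 2x². Subtract (2x²)·D = 4x³ − 18x². Remainder: −18x² + 99x − 81.
Step 5: lead(−18x² + 99x − 81) ÷ lead(D) = −18x² ÷ 2x = −9x. Subtract (−9x)·D = −18x² + 81x. Remainder: 18x − 81.
Step 6: lead(18x − 81) ÷ lead(D) = 18x ÷ 2x = 9. Subtract (9)·D = 18x − 81. Remainder: 0.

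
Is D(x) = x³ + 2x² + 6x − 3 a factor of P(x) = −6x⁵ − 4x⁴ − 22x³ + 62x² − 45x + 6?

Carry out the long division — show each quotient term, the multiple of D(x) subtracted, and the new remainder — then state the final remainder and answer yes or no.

Step 1: lead(−6x⁵ − 4x⁴ − 22x³ + 62x² − 45x + 6) ÷ lead(D) = −6x⁵ ÷ x³ = −6x². Subtract (−6x²)·D = −6x⁵ − 12x⁴ − 36x³ + 18x². Remainder: 8x⁴ + 14x³ + 44x² − 45x + 6.
Step 2: lead(8x⁴ + 14x³ + 44x² − 45x + 6) ÷ lead(D) = 8x⁴ ÷ x³ = 8x. Subtract (8x)·D = 8x⁴ + 16x³ + 48x² − 24x. Remainder: −2x³ − 4x² − 21x + 6.
Step 3: lead(−2x³ − 4x² − 21x + 6) ÷ lead(D) = −2x³ ÷ x³ = −2. Subtract (−2)·D = −2x³ − 4x² − 12x + 6. Remainder: −9x.

R(x) = −9x, so D(x) is not a factor of P(x). no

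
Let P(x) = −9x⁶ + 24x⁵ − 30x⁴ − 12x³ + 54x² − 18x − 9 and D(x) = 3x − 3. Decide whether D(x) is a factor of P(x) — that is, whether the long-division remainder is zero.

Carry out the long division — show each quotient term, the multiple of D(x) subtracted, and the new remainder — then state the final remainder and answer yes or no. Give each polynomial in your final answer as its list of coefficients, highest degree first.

Step 1: lead(−9x⁶ + 24x⁵ − 30x⁴ − 12x³ + 54x² − 18x − 9) ÷ lead(D) = −9x⁶ ÷ 3x = −3x⁵. Subtract (−3x⁵)·D = −9x⁶ + 9x⁵. Remainder: 15x⁵ − 30x⁴ − 12x³ + 54x² − 18x − 9.
Step 2: lead(15x⁵ − 30x⁴ − 12x³ + 54x² − 18x − 9) ÷ lead(D) = 15x⁵ ÷ 3x = 5x⁴. Subtract (5x⁴)·D = 15x⁵ − 15x⁴. Remainder: −15x⁴ − 12x³ + 54x² − 18x − 9.
Step 3: lead(−15x⁴ − 12x³ + 54x² − 18x − 9) ÷ lead(D) = −15x⁴ ÷ 3x = −5x³. Subtract (−5x³)·D = −15x⁴ + 15x³. Remainder: −27x³ + 54x² − 18x − 9.
Step 4: lead(−27x³ + 54x² − 18x − 9) ÷ lead(D) = −27x³ ÷ 3x = −9x². Subtract (−9x²)·D = −27x³ + 27x². Remainder: 27x² − 18x − 9.
Step 5: lead(27x² − 18x − 9) ÷ lead(D) = 27x² ÷ 3x = 9x. Subtract (9x)·D = 27x² − 27x. Remainder: 9x − 9.
Step 6: lead(9x − 9) ÷ lead(D) = 9x ÷ 3x = 3. Subtract (3)·D = 9x − 9. Remainder: 0.

R = [0], so D(x) is a factor of P(x). yes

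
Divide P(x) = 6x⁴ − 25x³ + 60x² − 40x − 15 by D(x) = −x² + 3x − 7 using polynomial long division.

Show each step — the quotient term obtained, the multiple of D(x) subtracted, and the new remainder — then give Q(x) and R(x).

Q(x) = −6x² + 7x + 3; R(x) = 6

Step 1: lead(6x⁴ − 25x³ + 60x² − 40x − 15) ÷ lead(D) = 6x⁴ ÷ −x² = −6x². Subtract (−6x²)·D = 6x⁴ − 18x³ + 42x². Remainder: −7x³ + 18x² − 40x − 15.
Step 2: lead(−7x³ + 18x² − 40x − 15) ÷ lead(D) = −7x³ ÷ −x² = 7x. Subtract (7x)·D = −7x³ + 21x² − 49x. Remainder: −3x² + 9x − 15.
Step 3: lead(−3x² + 9x − 15) ÷ lead(D) = −3x² ÷ −x² = 3. Subtract (3)·D = −3x² + 9x − 21. Remainder: 6.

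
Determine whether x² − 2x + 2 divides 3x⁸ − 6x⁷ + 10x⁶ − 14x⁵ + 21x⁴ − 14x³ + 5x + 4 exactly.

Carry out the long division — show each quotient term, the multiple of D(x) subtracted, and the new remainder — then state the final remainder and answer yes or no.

R(x) = x + 8, so D(x) is not a factor of P(x). no

Step 1: lead(3x⁸ − 6x⁷ + 10x⁶ − 14x⁵ + 21x⁴ − 14x³ + 5x + 4) ÷ lead(D) = 3x⁸ ÷ x² = 3x⁶. Subtract (3x⁶)·D = 3x⁸ − 6x⁷ + 6x⁶. Remainder: 4x⁶ − 14x⁵ + 21x⁴ − 14x³ + 5x + 4.
Step 2: lead(4x⁶ − 14x⁵ + 21x⁴ − 14x³ + 5x + 4) ÷ lead(D) = 4x⁶ ÷ x² = 4x⁴. Subtract (4x⁴)·D = 4x⁶ − 8x⁵ + 8x⁴. Remainder: −6x⁵ + 13x⁴ − 14x³ + 5x + 4.
Step 3: lead(−6x⁵ + 13x⁴ − 14x³ + 5x + 4) ÷ lead(D) = −6x⁵ ÷ x² = −6x³. Subtract (−6x³)·D = −6x⁵ + 12x⁴ − 12x³. Remainder: x⁴ − 2x³ + 5x + 4.
Step 4: lead(x⁴ − 2x³ + 5x + 4) ÷ lead(D) = x⁴ ÷ x² = x². Subtract (x²)·D = x⁴ − 2x³ + 2x². Remainder: −2x² + 5x + 4.
Step 5: lead(−2x² + 5x + 4) ÷ lead(D) = −2x² ÷ x² = −2. Subtract (−2)·D = −2x² + 4x − 4. Remainder: x + 8.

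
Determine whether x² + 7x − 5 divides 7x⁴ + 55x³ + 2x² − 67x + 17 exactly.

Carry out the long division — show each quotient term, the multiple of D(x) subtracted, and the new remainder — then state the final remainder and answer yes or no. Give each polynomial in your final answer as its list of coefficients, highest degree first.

R = [-2, -8], so D(x) is not a factor of P(x). no

Step 1: lead(7x⁴ + 55x³ + 2x² − 67x + 17) ÷ lead(D) = 7x⁴ ÷ x² = 7x². Subtract (7x²)·D = 7x⁴ + 49x³ − 35x². Remainder: 6x³ + 37x² − 67x + 17.
Step 2: lead(6x³ + 37x² − 67x + 17) ÷ lead(D) = 6x³ ÷ x² = 6x. Subtract (6x)·D = 6x³ + 42x² − 30x. Remainder: −5x² − 37x + 17.
Step 3: lead(−5x² − 37x + 17) ÷ lead(D) = −5x² ÷ x² = −5. Subtract (−5)·D = −5x² − 35x + 25. Remainder: −2x − 8.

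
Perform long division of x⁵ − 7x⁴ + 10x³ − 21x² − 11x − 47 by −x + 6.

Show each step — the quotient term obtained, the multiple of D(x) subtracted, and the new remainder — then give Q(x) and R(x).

Q(x) = −x⁴ + x³ − 4x² − 3x − 7; R(x) = −5

Step 1: lead(x⁵ − 7x⁴ + 10x³ − 21x² − 11x − 47) ÷ lead(D) = x⁵ ÷ −x = −x⁴. Subtract (−x⁴)·D = x⁵ − 6x⁴. Remainder: −x⁴ + 10x³ − 21x² − 11x − 47.
Step 2: lead(−x⁴ + 10x³ − 21x² − 11x − 47) ÷ lead(D) = −x⁴ ÷ −x = x³. Subtract (x³)·D = −x⁴ + 6x³. Remainder: 4x³ − 21x² − 11x − 47.
Step 3: lead(4x³ − 21x² − 11x − 47) ÷ lead(D) = 4x³ ÷ −x = −4x². Subtract (−4x²)·D = 4x³ − 24x². Remainder: 3x² − 11x − 47.
Step 4: lead(3x² − 11x − 47) ÷ lead(D) = 3x² ÷ −x = −3x. Subtract (−3x)·D = 3x² − 18x. Remainder: 7x − 47.
Step 5: lead(7x − 47) ÷ lead(D) = 7x ÷ −x = −7. Subtract (−7)·D = 7x − 42. Remainder: −5.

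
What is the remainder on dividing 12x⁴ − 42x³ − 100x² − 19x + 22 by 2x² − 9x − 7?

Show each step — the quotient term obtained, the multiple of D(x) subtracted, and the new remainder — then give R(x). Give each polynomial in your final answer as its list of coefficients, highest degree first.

Step 1: lead(12x⁴ − 42x³ − 100x² − 19x + 22) ÷ lead(D) = 12x⁴ ÷ 2x² = 6x². Subtract (6x²)·D = 12x⁴ − 54x³ − 42x². Remainder: 12x³ − 58x² − 19x + 22.
Step 2: lead(12x³ − 58x² − 19x + 22) ÷ lead(D) = 12x³ ÷ 2x² = 6x. Subtract (6x)·D = 12x³ − 54x² − 42x. Remainder: −4x² + 23x + 22.
Step 3: lead(−4x² + 23x + 22) ÷ lead(D) = −4x² ÷ 2x² = −2. Subtract (−2)·D = −4x² + 18x + 14. Remainder: 5x + 8.

R = [5, 8]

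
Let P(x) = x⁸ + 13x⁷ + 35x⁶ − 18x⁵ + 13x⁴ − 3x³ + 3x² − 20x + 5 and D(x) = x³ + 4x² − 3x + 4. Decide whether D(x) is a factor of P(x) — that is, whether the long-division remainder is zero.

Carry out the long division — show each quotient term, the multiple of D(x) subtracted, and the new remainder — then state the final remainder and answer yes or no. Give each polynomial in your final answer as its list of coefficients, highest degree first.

R = [5], so D(x) is not a factor of P(x). no

Step 1: lead(x⁸ + 13x⁷ + 35x⁶ − 18x⁵ + 13x⁴ − 3x³ + 3x² − 20x + 5) ÷ lead(D) = x⁸ ÷ x³ = x⁵. Subtract (x⁵)·D = x⁸ + 4x⁷ − 3x⁶ + 4x⁵. Remainder: 9x⁷ + 38x⁶ − 22x⁵ + 13x⁴ − 3x³ + 3x² − 20x + 5.
Step 2: lead(9x⁷ + 38x⁶ − 22x⁵ + 13x⁴ − 3x³ + 3x² − 20x + 5) ÷ lead(D) = 9x⁷ ÷ x³ = 9x⁴. Subtract (9x⁴)·D = 9x⁷ + 36x⁶ − 27x⁵ + 36x⁴. Remainder: 2x⁶ + 5x⁵ − 23x⁴ − 3x³ + 3x² − 20x + 5.
Step 3: lead(2x⁶ + 5x⁵ − 23x⁴ − 3x³ + 3x² − 20x + 5) ÷ lead(D) = 2x⁶ ÷ x³ = 2x³. Subtract (2x³)·D = 2x⁶ + 8x⁵ − 6x⁴ + 8x³. Remainder: −3x⁵ − 17x⁴ − 11x³ + 3x² − 20x + 5.
Step 4: lead(−3x⁵ − 17x⁴ − 11x³ + 3x² − 20x + 5) ÷ lead(D) = −3x⁵ ÷ x³ = −3x². Subtract (−3x²)·D = −3x⁵ − 12x⁴ + 9x³ − 12x². Remainder: −5x⁴ − 20x³ + 15x² − 20x + 5.
Step 5: lead(−5x⁴ − 20x³ + 15x² − 20x + 5) ÷ lead(D) = −5x⁴ ÷ x³ = −5x. Subtract (−5x)·D = −5x⁴ − 20x³ + 15x² − 20x. Remainder: 5.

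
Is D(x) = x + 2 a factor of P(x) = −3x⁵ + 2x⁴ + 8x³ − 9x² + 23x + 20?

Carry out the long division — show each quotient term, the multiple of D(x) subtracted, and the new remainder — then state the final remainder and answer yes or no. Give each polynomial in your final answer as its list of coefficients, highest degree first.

R = [2], so D(x) is not a factor of P(x). no

Step 1: lead(−3x⁵ + 2x⁴ + 8x³ − 9x² + 23x + 20) ÷ lead(D) = −3x⁵ ÷ x = −3x⁴. Subtract (−3x⁴)·D = −3x⁵ − 6x⁴. Remainder: 8x⁴ + 8x³ − 9x² + 23x + 20.
Step 2: lead(8x⁴ + 8x³ − 9x² + 23x + 20) ÷ lead(D) = 8x⁴ ÷ x = 8x³. Subtract (8x³)·D = 8x⁴ + 16x³. Remainder: −8x³ − 9x² + 23x + 20.
Step 3: lead(−8x³ − 9x² + 23x + 20) ÷ lead(D) = −8x³ ÷ x = −8x². Subtract (−8x²)·D = −8x³ − 16x². Remainder: 7x² + 23x + 20.
Step 4: lead(7x² + 23x + 20) ÷ lead(D) = 7x² ÷ x = 7x. Subtract (7x)·D = 7x² + 14x. Remainder: 9x + 20.
Step 5: lead(9x + 20) ÷ lead(D) = 9x ÷ x = 9. Subtract (9)·D = 9x + 18. Remainder: 2.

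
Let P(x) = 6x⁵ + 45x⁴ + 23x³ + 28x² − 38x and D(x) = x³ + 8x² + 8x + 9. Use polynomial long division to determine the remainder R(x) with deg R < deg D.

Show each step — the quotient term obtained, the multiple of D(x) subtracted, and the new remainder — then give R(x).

Step 1: lead(6x⁵ + 45x⁴ + 23x³ + 28x² − 38x) ÷ lead(D) = 6x⁵ ÷ x³ = 6x². Subtract (6x²)·D = 6x⁵ + 48x⁴ + 48x³ + 54x². Remainder: −3x⁴ − 25x³ − 26x² − 38x.
Step 2: lead(−3x⁴ − 25x³ − 26x² − 38x) ÷ lead(D) = −3x⁴ ÷ x³ = −3x. Subtract (−3x)·D = −3x⁴ − 24x³ − 24x² − 27x. Remainder: −x³ − 2x² − 11x.
Step 3: lead(−x³ − 2x² − 11x) ÷ lead(D) = −x³ ÷ x³ = −1. Subtract (−1)·D = −x³ − 8x² − 8x − 9. Remainder: 6x² − 3x + 9.

R(x) = 6x² − 3x + 9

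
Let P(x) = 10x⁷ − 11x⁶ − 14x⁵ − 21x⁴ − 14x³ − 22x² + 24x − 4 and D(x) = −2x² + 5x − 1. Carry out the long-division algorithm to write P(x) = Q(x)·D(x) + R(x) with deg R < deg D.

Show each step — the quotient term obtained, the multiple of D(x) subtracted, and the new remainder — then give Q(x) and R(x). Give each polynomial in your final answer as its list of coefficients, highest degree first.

Step 1: lead(10x⁷ − 11x⁶ − 14x⁵ − 21x⁴ − 14x³ − 22x² + 24x − 4) ÷ lead(D) = 10x⁷ ÷ −2x² = −5x⁵. Subtract (−5x⁵)·D = 10x⁷ − 25x⁶ + 5x⁵. Remainder: 14x⁶ − 19x⁵ − 21x⁴ − 14x³ − 22x² + 24x − 4.
Step 2: lead(14x⁶ − 19x⁵ − 21x⁴ − 14x³ − 22x² + 24x − 4) ÷ lead(D) = 14x⁶ ÷ −2x² = −7x⁴. Subtract (−7x⁴)·D = 14x⁶ − 35x⁵ + 7x⁴. Remainder: 16x⁵ − 28x⁴ − 14x³ − 22x² + 24x − 4.
Step 3: lead(16x⁵ − 28x⁴ − 14x³ − 22x² + 24x − 4) ÷ lead(D) = 16x⁵ ÷ −2x² = −8x³. Subtract (−8x³)·D = 16x⁵ − 40x⁴ + 8x³. Remainder: 12x⁴ − 22x³ − 22x² + 24x − 4.
Step 4: lead(12x⁴ − 22x³ − 22x² + 24x − 4) ÷ lead(D) = 12x⁴ ÷ −2x² = −6x². Subtract (−6x²)·D = 12x⁴ − 30x³ + 6x². Remainder: 8x³ − 28x² + 24x − 4.
Step 5: lead(8x³ − 28x² + 24x − 4) ÷ lead(D) = 8x³ ÷ −2x² = −4x. Subtract (−4x)·D = 8x³ − 20x² + 4x. Remainder: −8x² + 20x − 4.
Step 6: lead(−8x² + 20x − 4) ÷ lead(D) = −8x² ÷ −2x² = 4. Subtract (4)·D = −8x² + 20x − 4. Remainder: 0.

Q = [-5, -7, -8, -6, -4, 4]; R = [0]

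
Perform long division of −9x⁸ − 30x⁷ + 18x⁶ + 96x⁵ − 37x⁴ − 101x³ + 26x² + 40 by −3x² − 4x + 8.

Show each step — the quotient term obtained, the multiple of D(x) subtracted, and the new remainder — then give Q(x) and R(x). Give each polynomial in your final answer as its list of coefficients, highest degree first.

Step 1: lead(−9x⁸ − 30x⁷ + 18x⁶ + 96x⁵ − 37x⁴ − 101x³ + 26x² + 40) ÷ lead(D) = −9x⁸ ÷ −3x² = 3x⁶. Subtract (3x⁶)·D = −9x⁸ − 12x⁷ + 24x⁶. Remainder: −18x⁷ − 6x⁶ + 96x⁵ − 37x⁴ − 101x³ + 26x² + 40.
Step 2: lead(−18x⁷ − 6x⁶ + 96x⁵ − 37x⁴ − 101x³ + 26x² + 40) ÷ lead(D) = −18x⁷ ÷ −3x² = 6x⁵. Subtract (6x⁵)·D = −18x⁷ − 24x⁶ + 48x⁵. Remainder: 18x⁶ + 48x⁵ − 37x⁴ − 101x³ + 26x² + 40.
Step 3: lead(18x⁶ + 48x⁵ − 37x⁴ − 101x³ + 26x² + 40) ÷ lead(D) = 18x⁶ ÷ −3x² = −6x⁴. Subtract (−6x⁴)·D = 18x⁶ + 24x⁵ − 48x⁴. Remainder: 24x⁵ + 11x⁴ − 101x³ + 26x² + 40.
Step 4: lead(24x⁵ + 11x⁴ − 101x³ + 26x² + 40) ÷ lead(D) = 24x⁵ ÷ −3x² = −8x³. Subtract (−8x³)·D = 24x⁵ + 32x⁴ − 64x³. Remainder: −21x⁴ − 37x³ + 26x² + 40.
Step 5: lead(−21x⁴ − 37x³ + 26x² + 40) ÷ lead(D) = −21x⁴ ÷ −3x² = 7x². Subtract (7x²)·D = −21x⁴ − 28x³ + 56x². Remainder: −9x³ − 30x² + 40.
Step 6: lead(−9x³ − 30x² + 40) ÷ lead(D) = −9x³ ÷ −3x² = 3x. Subtract (3x)·D = −9x³ − 12x² + 24x. Remainder: −18x² − 24x + 40.
Step 7: lead(−18x² − 24x + 40) ÷ lead(D) = −18x² ÷ −3x² = 6. Subtract (6)·D = −18x² − 24x + 48. Remainder: −8.

Q = [3, 6, -6, -8, 7, 3, 6]; R = [-8]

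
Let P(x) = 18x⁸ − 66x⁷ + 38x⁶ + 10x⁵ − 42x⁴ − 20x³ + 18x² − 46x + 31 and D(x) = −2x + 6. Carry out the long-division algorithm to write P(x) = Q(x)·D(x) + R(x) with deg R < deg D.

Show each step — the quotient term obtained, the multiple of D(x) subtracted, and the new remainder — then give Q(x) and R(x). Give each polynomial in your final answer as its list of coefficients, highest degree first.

Step 1: lead(18x⁸ − 66x⁷ + 38x⁶ + 10x⁵ − 42x⁴ − 20x³ + 18x² − 46x + 31) ÷ lead(D) = 18x⁸ ÷ −2x = −9x⁷. Subtract (−9x⁷)·D = 18x⁸ − 54x⁷. Remainder: −12x⁷ + 38x⁶ + 10x⁵ − 42x⁴ − 20x³ + 18x² − 46x + 31.
Step 2: lead(−12x⁷ + 38x⁶ + 10x⁵ − 42x⁴ − 20x³ + 18x² − 46x + 31) ÷ lead(D) = −12x⁷ ÷ −2x = 6x⁶. Subtract (6x⁶)·D = −12x⁷ + 36x⁶. Remainder: 2x⁶ + 10x⁵ − 42x⁴ − 20x³ + 18x² − 46x + 31.
Step 3: lead(2x⁶ + 10x⁵ − 42x⁴ − 20x³ + 18x² − 46x + 31) ÷ lead(D) = 2x⁶ ÷ −2x = −x⁵. Subtract (−x⁵)·D = 2x⁶ − 6x⁵. Remainder: 16x⁵ − 42x⁴ − 20x³ + 18x² − 46x + 31.
Step 4: lead(16x⁵ − 42x⁴ − 20x³ + 18x² − 46x + 31) ÷ lead(D) = 16x⁵ ÷ −2x = −8x⁴. Subtract (−8x⁴)·D = 16x⁵ − 48x⁴. Remainder: 6x⁴ − 20x³ + 18x² − 46x + 31.
Step 5: lead(6x⁴ − 20x³ + 18x² − 46x + 31) ÷ lead(D) = 6x⁴ ÷ −2x = −3x³. Subtract (−3x³)·D = 6x⁴ − 18x³. Remainder: −2x³ + 18x² − 46x + 31.
Step 6: lead(−2x³ + 18x² − 46x + 31) ÷ lead(D) = −2x³ ÷ −2x = x². Subtract (x²)·D = −2x³ + 6x². Remainder: 12x² − 46x + 31.
Step 7: lead(12x² − 46x + 31) ÷ lead(D) = 12x² ÷ −2x = −6x. Subtract (−6x)·D = 12x² − 36x. Remainder: −10x + 31.
Step 8: lead(−10x + 31) ÷ lead(D) = −10x ÷ −2x = 5. Subtract (5)·D = −10x + 30. Remainder: 1.

Q = [-9, 6, -1, -8, -3, 1, -6, 5]; R = [1]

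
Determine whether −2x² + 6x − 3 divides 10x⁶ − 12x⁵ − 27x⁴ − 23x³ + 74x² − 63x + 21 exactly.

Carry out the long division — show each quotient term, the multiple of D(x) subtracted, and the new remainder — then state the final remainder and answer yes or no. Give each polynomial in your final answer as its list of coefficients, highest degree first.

R = [0], so D(x) is a factor of P(x). yes

Step 1: lead(10x⁶ − 12x⁵ − 27x⁴ − 23x³ + 74x² − 63x + 21) ÷ lead(D) = 10x⁶ ÷ −2x² = −5x⁴. Subtract (−5x⁴)·D = 10x⁶ − 30x⁵ + 15x⁴. Remainder: 18x⁵ − 42x⁴ − 23x³ + 74x² − 63x + 21.
Step 2: lead(18x⁵ − 42x⁴ − 23x³ + 74x² − 63x + 21) ÷ lead(D) = 18x⁵ ÷ −2x² = −9x³. Subtract (−9x³)·D = 18x⁵ − 54x⁴ + 27x³. Remainder: 12x⁴ − 50x³ + 74x² − 63x + 21.
Step 3: lead(12x⁴ − 50x³ + 74x² − 63x + 21) ÷ lead(D) = 12x⁴ ÷ −2x² = −6x². Subtract (−6x²)·D = 12x⁴ − 36x³ + 18x². Remainder: −14x³ + 56x² − 63x + 21.
Step 4: lead(−14x³ + 56x² − 63x + 21) ÷ lead(D) = −14x³ ÷ −2x² = 7x. Subtract (7x)·D = −14x³ + 42x² − 21x. Remainder: 14x² − 42x + 21.
Step 5: lead(14x² − 42x + 21) ÷ lead(D) = 14x² ÷ −2x² = −7. Subtract (−7)·D = 14x² − 42x + 21. Remainder: 0.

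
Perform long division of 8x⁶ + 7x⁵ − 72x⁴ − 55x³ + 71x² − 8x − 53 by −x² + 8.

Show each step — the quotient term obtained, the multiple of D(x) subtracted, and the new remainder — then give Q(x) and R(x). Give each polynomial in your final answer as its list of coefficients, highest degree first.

Step 1: lead(8x⁶ + 7x⁵ − 72x⁴ − 55x³ + 71x² − 8x − 53) ÷ lead(D) = 8x⁶ ÷ −x² = −8x⁴. Subtract (−8x⁴)·D = 8x⁶ − 64x⁴. Remainder: 7x⁵ − 8x⁴ − 55x³ + 71x² − 8x − 53.
Step 2: lead(7x⁵ − 8x⁴ − 55x³ + 71x² − 8x − 53) ÷ lead(D) = 7x⁵ ÷ −x² = −7x³. Subtract (−7x³)·D = 7x⁵ − 56x³. Remainder: −8x⁴ + x³ + 71x² − 8x − 53.
Step 3: lead(−8x⁴ + x³ + 71x² − 8x − 53) ÷ lead(D) = −8x⁴ ÷ −x² = 8x². Subtract (8x²)·D = −8x⁴ + 64x². Remainder: x³ + 7x² − 8x − 53.
Step 4: lead(x³ + 7x² − 8x − 53) ÷ lead(D) = x³ ÷ −x² = −x. Subtract (−x)·D = x³ − 8x. Remainder: 7x² − 53.
Step 5: lead(7x² − 53) ÷ lead(D) = 7x² ÷ −x² = −7. Subtract (−7)·D = 7x² − 56. Remainder: 3.

Q = [-8, -7, 8, -1, -7]; R = [3]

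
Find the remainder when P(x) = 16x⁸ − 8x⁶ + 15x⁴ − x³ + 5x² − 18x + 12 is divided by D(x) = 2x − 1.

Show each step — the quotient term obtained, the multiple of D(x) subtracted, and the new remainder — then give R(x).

R(x) = 5

Step 1: lead(16x⁸ − 8x⁶ + 15x⁴ − x³ + 5x² − 18x + 12) ÷ lead(D) = 16x⁸ ÷ 2x = 8x⁷. Subtract (8x⁷)·D = 16x⁸ − 8x⁷. Remainder: 8x⁷ − 8x⁶ + 15x⁴ − x³ + 5x² − 18x + 12.
Step 2: lead(8x⁷ − 8x⁶ + 15x⁴ − x³ + 5x² − 18x + 12) ÷ lead(D) = 8x⁷ ÷ 2x = 4x⁶. Subtract (4x⁶)·D = 8x⁷ − 4x⁶. Remainder: −4x⁶ + 15x⁴ − x³ + 5x² − 18x + 12.
Step 3: lead(−4x⁶ + 15x⁴ − x³ + 5x² − 18x + 12) ÷ lead(D) = −4x⁶ ÷ 2x = −2x⁵. Subtract (−2x⁵)·D = −4x⁶ + 2x⁵. Remainder: −2x⁵ + 15x⁴ − x³ + 5x² − 18x + 12.
Step 4: lead(−2x⁵ + 15x⁴ − x³ + 5x² − 18x + 12) ÷ lead(D) = −2x⁵ ÷ 2x = −x⁴. Subtract (−x⁴)·D = −2x⁵ + x⁴. Remainder: 14x⁴ − x³ + 5x² − 18x + 12.
Step 5: lead(14x⁴ − x³ + 5x² − 18x + 12) ÷ lead(D) = 14x⁴ ÷ 2x = 7x³. Subtract (7x³)·D = 14x⁴ − 7x³. Remainder: 6x³ + 5x² − 18x + 12.
Step 6: lead(6x³ + 5x² − 18x + 12) ÷ lead(D) = 6x³ ÷ 2x = 3x². Subtract (3x²)·D = 6x³ − 3x². Remainder: 8x² − 18x + 12.
Step 7: lead(8x² − 18x + 12) ÷ lead(D) = 8x² ÷ 2x = 4x. Subtract (4x)·D = 8x² − 4x. Remainder: −14x + 12.
Step 8: lead(−14x + 12) ÷ lead(D) = −14x ÷ 2x = −7. Subtract (−7)·D = −14x + 7. Remainder: 5.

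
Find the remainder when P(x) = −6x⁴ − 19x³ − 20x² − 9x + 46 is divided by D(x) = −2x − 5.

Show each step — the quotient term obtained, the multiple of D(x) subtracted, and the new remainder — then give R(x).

R(x) = 6

Step 1: lead(−6x⁴ − 19x³ − 20x² − 9x + 46) ÷ lead(D) = −6x⁴ ÷ −2x = 3x³. Subtract (3x³)·D = −6x⁴ − 15x³. Remainder: −4x³ − 20x² − 9x + 46.
Step 2: lead(−4x³ − 20x² − 9x + 46) ÷ lead(D) = −4x³ ÷ −2x = 2x². Subtract (2x²)·D = −4x³ − 10x². Remainder: −10x² − 9x + 46.
Step 3: lead(−10x² − 9x + 46) ÷ lead(D) = −10x² ÷ −2x = 5x. Subtract (5x)·D = −10x² − 25x. Remainder: 16x + 46.
Step 4: lead(16x + 46) ÷ lead(D) = 16x ÷ −2x = −8. Subtract (−8)·D = 16x + 40. Remainder: 6.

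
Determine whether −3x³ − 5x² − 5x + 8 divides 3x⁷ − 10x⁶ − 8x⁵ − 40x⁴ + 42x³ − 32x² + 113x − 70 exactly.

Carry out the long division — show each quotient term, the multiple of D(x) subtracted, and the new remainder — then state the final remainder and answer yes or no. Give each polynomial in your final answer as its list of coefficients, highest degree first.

Step 1: lead(3x⁷ − 10x⁶ − 8x⁵ − 40x⁴ + 42x³ − 32x² + 113x − 70) ÷ lead(D) = 3x⁷ ÷ −3x³ = −x⁴. Subtract (−x⁴)·D = 3x⁷ + 5x⁶ + 5x⁵ − 8x⁴. Remainder: −15x⁶ − 13x⁵ − 32x⁴ + 42x³ − 32x² + 113x − 70.
Step 2: lead(−15x⁶ − 13x⁵ − 32x⁴ + 42x³ − 32x² + 113x − 70) ÷ lead(D) = −15x⁶ ÷ −3x³ = 5x³. Subtract (5x³)·D = −15x⁶ − 25x⁵ − 25x⁴ + 40x³. Remainder: 12x⁵ − 7x⁴ + 2x³ − 32x² + 113x − 70.
Step 3: lead(12x⁵ − 7x⁴ + 2x³ − 32x² + 113x − 70) ÷ lead(D) = 12x⁵ ÷ −3x³ = −4x². Subtract (−4x²)·D = 12x⁵ + 20x⁴ + 20x³ − 32x². Remainder: −27x⁴ − 18x³ + 113x − 70.
Step 4: lead(−27x⁴ − 18x³ + 113x − 70) ÷ lead(D) = −27x⁴ ÷ −3x³ = 9x. Subtract (9x)·D = −27x⁴ − 45x³ − 45x² + 72x. Remainder: 27x³ + 45x² + 41x − 70.
Step 5: lead(27x³ + 45x² + 41x − 70) ÷ lead(D) = 27x³ ÷ −3x³ = −9. Subtract (−9)·D = 27x³ + 45x² + 45x − 72. Remainder: −4x + 2.

R = [-4, 2], so D(x) is not a factor of P(x). no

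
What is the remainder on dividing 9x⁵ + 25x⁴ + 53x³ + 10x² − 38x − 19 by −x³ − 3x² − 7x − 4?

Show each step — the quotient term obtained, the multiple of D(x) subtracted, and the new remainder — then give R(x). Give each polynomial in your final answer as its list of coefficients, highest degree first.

R = [-2, -3]

Step 1: lead(9x⁵ + 25x⁴ + 53x³ + 10x² − 38x − 19) ÷ lead(D) = 9x⁵ ÷ −x³ = −9x². Subtract (−9x²)·D = 9x⁵ + 27x⁴ + 63x³ + 36x². Remainder: −2x⁴ − 10x³ − 26x² − 38x − 19.
Step 2: lead(−2x⁴ − 10x³ − 26x² − 38x − 19) ÷ lead(D) = −2x⁴ ÷ −x³ = 2x. Subtract (2x)·D = −2x⁴ − 6x³ − 14x² − 8x. Remainder: −4x³ − 12x² − 30x − 19.
Step 3: lead(−4x³ − 12x² − 30x − 19) ÷ lead(D) = −4x³ ÷ −x³ = 4. Subtract (4)·D = −4x³ − 12x² − 28x − 16. Remainder: −2x − 3.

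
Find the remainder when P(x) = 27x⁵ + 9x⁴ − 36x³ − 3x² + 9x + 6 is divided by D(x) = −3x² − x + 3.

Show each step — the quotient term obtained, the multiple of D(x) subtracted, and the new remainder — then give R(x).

R(x) = 6

Step 1: lead(27x⁵ + 9x⁴ − 36x³ − 3x² + 9x + 6) ÷ lead(D) = 27x⁵ ÷ −3x² = −9x³. Subtract (−9x³)·D = 27x⁵ + 9x⁴ − 27x³. Remainder: −9x³ − 3x² + 9x + 6.
Step 2: lead(−9x³ − 3x² + 9x + 6) ÷ lead(D) = −9x³ ÷ −3x² = 3x. Subtract (3x)·D = −9x³ − 3x² + 9x. Remainder: 6.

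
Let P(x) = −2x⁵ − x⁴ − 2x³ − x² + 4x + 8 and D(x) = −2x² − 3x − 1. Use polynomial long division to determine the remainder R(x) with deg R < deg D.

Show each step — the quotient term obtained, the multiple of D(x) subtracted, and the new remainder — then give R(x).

Step 1: lead(−2x⁵ − x⁴ − 2x³ − x² + 4x + 8) ÷ lead(D) = −2x⁵ ÷ −2x² = x³. Subtract (x³)·D = −2x⁵ − 3x⁴ − x³. Remainder: 2x⁴ − x³ − x² + 4x + 8.
Step 2: lead(2x⁴ − x³ − x² + 4x + 8) ÷ lead(D) = 2x⁴ ÷ −2x² = −x². Subtract (−x²)·D = 2x⁴ + 3x³ + x². Remainder: −4x³ − 2x² + 4x + 8.
Step 3: lead(−4x³ − 2x² + 4x + 8) ÷ lead(D) = −4x³ ÷ −2x² = 2x. Subtract (2x)·D = −4x³ − 6x² − 2x. Remainder: 4x² + 6x + 8.
Step 4: lead(4x² + 6x + 8) ÷ lead(D) = 4x² ÷ −2x² = −2. Subtract (−2)·D = 4x² + 6x + 2. Remainder: 6.

R(x) = 6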